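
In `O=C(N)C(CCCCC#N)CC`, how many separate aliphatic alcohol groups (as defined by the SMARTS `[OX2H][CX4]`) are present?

[OX2H][CX4] is the SMARTS for an aliphatic alcohol: a hydroxyl oxygen bound to an sp3 (X4) carbon.
No fragment in the molecule satisfies every constraint, giving 0 matches.

0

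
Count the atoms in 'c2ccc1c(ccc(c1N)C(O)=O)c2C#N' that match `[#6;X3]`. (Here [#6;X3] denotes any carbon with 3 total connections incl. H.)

The query [#6;X3] means: any carbon (aromatic or not) with three total connections.
Check the 16 heavy atoms by environment: 10× c (aromatic, X3) → match; 1× C (X3) → match; 1× O (X1) → no; 1× O (X2) → no; 1× C (X2) → no; 1× N (X1) → no; 1× N (X3) → no.
Summing the matching environments: 10 + 1 = 11 matching atoms.

11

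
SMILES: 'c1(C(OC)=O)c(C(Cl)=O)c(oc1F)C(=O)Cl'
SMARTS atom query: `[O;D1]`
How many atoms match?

3

Check the 16 heavy atoms by environment: 1× o (aromatic, D2) → no; 4× c (aromatic, D3) → no; 3× C (D3) → no; 3× O (D1) → match; 1× O (D2) → no; 1× C (D1) → no; 1× F (D1) → no; 2× Cl (D1) → no.
That gives 3 matching atoms.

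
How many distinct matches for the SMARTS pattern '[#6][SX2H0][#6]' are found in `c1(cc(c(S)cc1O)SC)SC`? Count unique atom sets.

2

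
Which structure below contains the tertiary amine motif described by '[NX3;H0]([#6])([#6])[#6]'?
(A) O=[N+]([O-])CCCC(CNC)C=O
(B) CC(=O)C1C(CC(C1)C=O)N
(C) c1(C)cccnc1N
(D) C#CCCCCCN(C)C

D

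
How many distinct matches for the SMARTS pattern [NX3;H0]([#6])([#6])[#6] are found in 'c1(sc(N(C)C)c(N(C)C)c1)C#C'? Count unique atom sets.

2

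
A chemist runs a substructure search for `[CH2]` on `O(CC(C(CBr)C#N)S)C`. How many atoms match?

2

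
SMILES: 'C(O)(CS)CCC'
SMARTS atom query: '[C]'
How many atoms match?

5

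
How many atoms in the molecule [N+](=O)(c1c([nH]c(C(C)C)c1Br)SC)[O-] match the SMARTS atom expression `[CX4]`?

4

The query [CX4] means: C with X4: aliphatic carbon with exactly 4 total connections (bonds + H).
Check the 14 heavy atoms by environment: 1× n (aromatic, X3) → no; 4× c (aromatic, X3) → no; 1× Br (X1) → no; 1× S (X2) → no; 4× C (X4) → match; 1× N (charge +1, X3) → no; 1× O (charge -1, X1) → no; 1× O (X1) → no.
That gives 4 matching atoms.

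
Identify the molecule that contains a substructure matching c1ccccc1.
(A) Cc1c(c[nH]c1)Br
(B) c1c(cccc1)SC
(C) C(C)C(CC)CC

c1ccccc1 describes six aromatic carbons in a ring (a benzene ring).
(A) has a methyl group (-CH3) but no six-membered all-carbon aromatic ring is present.
(B) contains the required atom environment, so the pattern matches.
(C) has a methyl group (-CH3) but no six-membered all-carbon aromatic ring is present.
So the answer is (B).

B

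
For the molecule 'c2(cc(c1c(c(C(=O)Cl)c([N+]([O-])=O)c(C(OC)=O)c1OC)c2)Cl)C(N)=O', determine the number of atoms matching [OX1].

The query [OX1] means: aliphatic oxygen with one total connection — typically a carbonyl =O or an oxide.
Check the 26 heavy atoms by environment: 10× c (aromatic, X3) → no; 2× Cl (X1) → no; 1× N (charge +1, X3) → no; 1× O (charge -1, X1) → match; 4× O (X1) → match; 3× C (X3) → no; 1× N (X3) → no; 2× O (X2) → no; 2× C (X4) → no.
Summing the matching environments: 1 + 4 = 5 matching atoms.

5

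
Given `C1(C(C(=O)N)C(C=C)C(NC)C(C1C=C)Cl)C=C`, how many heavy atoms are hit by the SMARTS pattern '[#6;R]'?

6

The query [#6;R] means: carbon that is part of a ring.
Check the 18 heavy atoms by environment: 6× C (in 6-ring) → match; 8× C (acyclic) → no; 1× O (acyclic) → no; 2× N (acyclic) → no; 1× Cl (acyclic) → no.
That gives 6 matching atoms.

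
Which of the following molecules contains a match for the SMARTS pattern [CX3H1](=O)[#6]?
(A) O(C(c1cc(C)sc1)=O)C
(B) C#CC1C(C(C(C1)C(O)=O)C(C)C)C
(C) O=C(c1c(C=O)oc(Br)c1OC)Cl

[CX3H1](=O)[#6] describes an sp2 carbon with one H, double-bonded to O and single-bonded to carbon (an aldehyde).
(A) has a methyl-ester group (-C(=O)OCH3) but the carbonyl carbon has H0, not H1.
(B) has a carboxylic acid group (-C(=O)OH) but the carbonyl carbon has H0 and is bonded to O, not H1.
(C) contains an aldehyde (-CHO), which satisfies every atom and bond constraint.
So the answer is (C).

C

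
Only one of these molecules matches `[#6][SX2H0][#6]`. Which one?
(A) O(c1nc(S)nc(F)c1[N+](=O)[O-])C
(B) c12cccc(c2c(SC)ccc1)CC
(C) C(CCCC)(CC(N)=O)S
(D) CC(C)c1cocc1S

B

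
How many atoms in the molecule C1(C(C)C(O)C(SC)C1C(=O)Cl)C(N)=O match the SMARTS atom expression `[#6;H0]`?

The query [#6;H0] means: any carbon with no attached hydrogen.
Check the 15 heavy atoms by environment: 5× C (H1) → no; 2× C (H3) → no; 2× C (H0) → match; 2× O (H0) → no; 1× Cl (H0) → no; 1× S (H0) → no; 1× N (H2) → no; 1× O (H1) → no.
That gives 2 matching atoms.

2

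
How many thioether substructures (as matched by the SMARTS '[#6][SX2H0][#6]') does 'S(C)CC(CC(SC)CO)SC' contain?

3

[#6][SX2H0][#6] is the SMARTS for a thioether: an aliphatic sulfur bridging two carbons with no H on the sulfur.
The molecule carries 3 separate instances of a methylthio ether (-SCH3) meeting every constraint; each maps to a distinct set of atoms, giving 3 matches.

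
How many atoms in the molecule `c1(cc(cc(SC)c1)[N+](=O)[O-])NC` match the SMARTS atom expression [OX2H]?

The query [OX2H] means: aliphatic oxygen with two connections, one of which is H — an -OH oxygen.
Check the 13 heavy atoms by environment: 3× c (aromatic, H0, X3) → no; 3× c (aromatic, H1, X3) → no; 1× N (H1, X3) → no; 2× C (H3, X4) → no; 1× N (charge +1, H0, X3) → no; 1× O (charge -1, H0, X1) → no; 1× O (H0, X1) → no; 1× S (H0, X2) → no.
No environment satisfies the query, so 0 matching atoms.

0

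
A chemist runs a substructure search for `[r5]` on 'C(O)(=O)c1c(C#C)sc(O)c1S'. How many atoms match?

5

The query [r5] means: r5 matches atoms in a five-membered ring.
Check the 12 heavy atoms by environment: 1× s (aromatic, in 5-ring) → match; 4× c (aromatic, in 5-ring) → match; 3× C (acyclic) → no; 1× S (acyclic) → no; 3× O (acyclic) → no.
Summing the matching environments: 1 + 4 = 5 matching atoms.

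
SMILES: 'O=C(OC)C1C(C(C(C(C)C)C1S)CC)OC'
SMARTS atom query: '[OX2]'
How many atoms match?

2

The query [OX2] means: aliphatic oxygen with two total connections — ether, hydroxyl, or ester single-bond O.
Check the 17 heavy atoms by environment: 12× C (X4) → no; 1× S (X2) → no; 1× C (X3) → no; 1× O (X1) → no; 2× O (X2) → match.
That gives 2 matching atoms.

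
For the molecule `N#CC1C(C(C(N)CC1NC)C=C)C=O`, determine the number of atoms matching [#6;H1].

The query [#6;H1] means: any carbon bearing exactly one hydrogen.
Check the 15 heavy atoms by environment: 7× C (H1) → match; 2× C (H2) → no; 1× O (H0) → no; 1× C (H0) → no; 1× N (H0) → no; 1× N (H1) → no; 1× C (H3) → no; 1× N (H2) → no.
That gives 7 matching atoms.

7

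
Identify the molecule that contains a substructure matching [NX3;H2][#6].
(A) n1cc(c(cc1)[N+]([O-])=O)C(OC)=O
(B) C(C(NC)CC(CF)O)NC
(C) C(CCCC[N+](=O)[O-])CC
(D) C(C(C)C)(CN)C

[NX3;H2][#6] describes a trivalent nitrogen with two H attached to carbon (a primary amine).
(A) has a nitro group (-[N+](=O)[O-]) but the nitrogen is [N+] with no H, not NX3H2.
(B) has an N-methylamino group (-NHCH3) but the nitrogen bears two carbons and only one H (H1), not H2.
(C) has a nitro group (-[N+](=O)[O-]) but the nitrogen is [N+] with no H, not NX3H2.
(D) contains a primary amino group (-NH2), which satisfies every atom and bond constraint.
So the answer is (D).

D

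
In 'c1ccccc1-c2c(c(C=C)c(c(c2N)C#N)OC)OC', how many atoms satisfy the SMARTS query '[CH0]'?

1

The query [CH0] means: aliphatic carbon with no attached hydrogen.
Check the 21 heavy atoms by environment: 7× c (aromatic, H0) → no; 2× O (H0) → no; 2× C (H3) → no; 1× C (H1) → no; 1× C (H2) → no; 1× C (H0) → match; 1× N (H0) → no; 5× c (aromatic, H1) → no; 1× N (H2) → no.
That gives 1 matching atom.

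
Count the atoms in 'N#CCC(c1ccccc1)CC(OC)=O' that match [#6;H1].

6

The query [#6;H1] means: any carbon bearing exactly one hydrogen.
Check the 15 heavy atoms by environment: 2× C (H2) → no; 1× C (H1) → match; 1× c (aromatic, H0) → no; 5× c (aromatic, H1) → match; 2× C (H0) → no; 1× N (H0) → no; 2× O (H0) → no; 1× C (H3) → no.
Summing the matching environments: 1 + 5 = 6 matching atoms.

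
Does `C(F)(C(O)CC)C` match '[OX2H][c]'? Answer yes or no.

No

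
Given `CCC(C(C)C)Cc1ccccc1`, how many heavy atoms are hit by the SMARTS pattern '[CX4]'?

Check the 13 heavy atoms by environment: 7× C (X4) → match; 6× c (aromatic, X3) → no.
That gives 7 matching atoms.

7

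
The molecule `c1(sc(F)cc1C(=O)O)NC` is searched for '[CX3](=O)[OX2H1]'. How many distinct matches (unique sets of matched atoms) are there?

1

[CX3](=O)[OX2H1] is the SMARTS for a carboxylic acid: an sp2 carbon double-bonded to O and single-bonded to an -OH oxygen.
Exactly one fragment in the molecule meets all constraints, giving 1 match.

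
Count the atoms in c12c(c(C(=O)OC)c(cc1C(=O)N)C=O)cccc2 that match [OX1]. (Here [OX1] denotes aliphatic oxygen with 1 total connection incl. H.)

3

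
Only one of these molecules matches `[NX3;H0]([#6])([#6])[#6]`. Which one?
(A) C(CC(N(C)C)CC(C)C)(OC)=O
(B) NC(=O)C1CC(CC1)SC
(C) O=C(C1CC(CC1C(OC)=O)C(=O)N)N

A

[NX3;H0]([#6])([#6])[#6] describes a trivalent nitrogen with no H, bonded to three carbons (a tertiary amine).
(A) contains a dimethylamino group (-N(CH3)2), which satisfies every atom and bond constraint.
(B) has a primary amide (-C(=O)NH2) but the amide nitrogen has H2 and only one carbon neighbour.
(C) has a primary amide (-C(=O)NH2) but the amide nitrogen has H2 and only one carbon neighbour.
So the answer is (A).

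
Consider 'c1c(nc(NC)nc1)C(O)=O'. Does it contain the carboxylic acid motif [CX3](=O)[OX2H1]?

Yes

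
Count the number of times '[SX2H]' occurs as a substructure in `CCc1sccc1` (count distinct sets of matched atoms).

0

[SX2H] is the SMARTS for a thiol: an aliphatic sulfur with two connections, one being H.
No fragment in the molecule satisfies every constraint, giving 0 matches.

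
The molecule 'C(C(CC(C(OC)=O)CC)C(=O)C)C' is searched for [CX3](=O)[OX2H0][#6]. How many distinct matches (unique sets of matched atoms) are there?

[CX3](=O)[OX2H0][#6] is the SMARTS for an ester: a carbonyl carbon bonded to an oxygen that is itself bonded to carbon (no H on that O).
Exactly one fragment in the molecule meets all constraints, giving 1 match.

1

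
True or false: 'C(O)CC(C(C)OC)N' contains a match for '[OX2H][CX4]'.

True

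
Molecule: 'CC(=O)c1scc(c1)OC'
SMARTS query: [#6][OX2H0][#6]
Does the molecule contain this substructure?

Yes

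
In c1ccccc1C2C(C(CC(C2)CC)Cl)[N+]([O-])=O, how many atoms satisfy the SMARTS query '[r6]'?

12

The query [r6] means: r6 matches atoms in a six-membered ring.
Check the 18 heavy atoms by environment: 6× C (in 6-ring) → match; 1× N (charge +1, acyclic) → no; 1× O (charge -1, acyclic) → no; 1× O (acyclic) → no; 1× Cl (acyclic) → no; 2× C (acyclic) → no; 6× c (aromatic, in 6-ring) → match.
Summing the matching environments: 6 + 6 = 12 matching atoms.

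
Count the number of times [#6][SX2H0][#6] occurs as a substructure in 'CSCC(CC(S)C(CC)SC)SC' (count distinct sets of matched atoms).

[#6][SX2H0][#6] is the SMARTS for a thioether: an aliphatic sulfur bridging two carbons with no H on the sulfur.
The molecule carries 3 separate instances of a methylthio ether (-SCH3) meeting every constraint; each maps to a distinct set of atoms, giving 3 matches.

3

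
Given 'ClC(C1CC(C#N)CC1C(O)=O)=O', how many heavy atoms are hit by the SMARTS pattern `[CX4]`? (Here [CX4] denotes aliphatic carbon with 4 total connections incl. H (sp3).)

5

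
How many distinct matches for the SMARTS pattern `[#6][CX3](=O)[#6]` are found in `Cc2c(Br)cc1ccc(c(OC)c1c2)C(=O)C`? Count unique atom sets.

1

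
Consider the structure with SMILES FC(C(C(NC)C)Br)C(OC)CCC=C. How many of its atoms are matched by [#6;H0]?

0

Check the 15 heavy atoms by environment: 3× C (H3) → no; 5× C (H1) → no; 3× C (H2) → no; 1× F (H0) → no; 1× N (H1) → no; 1× O (H0) → no; 1× Br (H0) → no.
No environment satisfies the query, so 0 matching atoms.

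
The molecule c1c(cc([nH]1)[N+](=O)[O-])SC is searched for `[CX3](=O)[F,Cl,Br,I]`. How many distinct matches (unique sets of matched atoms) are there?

0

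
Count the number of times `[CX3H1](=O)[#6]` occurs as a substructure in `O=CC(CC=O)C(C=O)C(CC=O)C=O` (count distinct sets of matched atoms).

5

[CX3H1](=O)[#6] is the SMARTS for an aldehyde: an sp2 carbon with one H, double-bonded to O and single-bonded to carbon.
The molecule carries 5 separate instances of an aldehyde (-CHO) meeting every constraint; each maps to a distinct set of atoms, giving 5 matches.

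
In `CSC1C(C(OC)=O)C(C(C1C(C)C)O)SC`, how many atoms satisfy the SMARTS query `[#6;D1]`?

5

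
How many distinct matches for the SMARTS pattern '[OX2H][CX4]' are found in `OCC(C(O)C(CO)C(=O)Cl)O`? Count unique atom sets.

4

[OX2H][CX4] is the SMARTS for an aliphatic alcohol: a hydroxyl oxygen bound to an sp3 (X4) carbon.
The molecule carries 4 separate instances of a hydroxyl group (-OH) meeting every constraint; each maps to a distinct set of atoms, giving 4 matches.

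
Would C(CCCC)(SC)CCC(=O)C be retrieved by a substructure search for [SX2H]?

No

The pattern [SX2H] describes an aliphatic sulfur with two connections, one being H — a thiol.
The closest candidate here is a methylthio ether (-SCH3), but the sulfur has H0 (bonded to two carbons), not H1. No other fragment satisfies the full query, so there is no match.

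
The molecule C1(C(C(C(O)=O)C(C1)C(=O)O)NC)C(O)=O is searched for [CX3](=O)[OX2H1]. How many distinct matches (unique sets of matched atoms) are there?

[CX3](=O)[OX2H1] is the SMARTS for a carboxylic acid: an sp2 carbon double-bonded to O and single-bonded to an -OH oxygen.
The molecule carries 3 separate instances of a carboxylic acid group (-C(=O)OH) meeting every constraint; each maps to a distinct set of atoms, giving 3 matches.

3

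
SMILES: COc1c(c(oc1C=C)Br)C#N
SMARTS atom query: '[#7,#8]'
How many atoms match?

3

The query [#7,#8] means: nitrogen or oxygen (comma = OR).
Check the 12 heavy atoms by environment: 1× o (aromatic) → match; 4× c (aromatic) → no; 4× C → no; 1× Br → no; 1× O → match; 1× N → match.
Summing the matching environments: 1 + 1 + 1 = 3 matching atoms.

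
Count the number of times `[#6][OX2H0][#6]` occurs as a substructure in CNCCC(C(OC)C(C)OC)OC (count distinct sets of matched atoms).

3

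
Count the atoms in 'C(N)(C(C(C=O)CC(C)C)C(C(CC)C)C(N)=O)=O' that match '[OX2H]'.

0

Check the 19 heavy atoms by environment: 4× C (H3, X4) → no; 2× C (H2, X4) → no; 5× C (H1, X4) → no; 2× C (H0, X3) → no; 3× O (H0, X1) → no; 2× N (H2, X3) → no; 1× C (H1, X3) → no.
No environment satisfies the query, so 0 matching atoms.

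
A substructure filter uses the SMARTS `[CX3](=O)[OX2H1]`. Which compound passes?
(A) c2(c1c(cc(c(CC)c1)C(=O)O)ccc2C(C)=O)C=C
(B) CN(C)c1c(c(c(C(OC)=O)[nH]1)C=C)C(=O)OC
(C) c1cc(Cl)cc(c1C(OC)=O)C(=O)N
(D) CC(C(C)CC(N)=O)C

[CX3](=O)[OX2H1] describes an sp2 carbon double-bonded to O and single-bonded to an -OH oxygen (a carboxylic acid).
(A) contains a carboxylic acid group (-C(=O)OH), which satisfies every atom and bond constraint.
(B) has a methyl-ester group (-C(=O)OCH3) but the singly-bonded O has no H (OX2H0, not OX2H1).
(C) has a methyl-ester group (-C(=O)OCH3) but the singly-bonded O has no H (OX2H0, not OX2H1).
(D) has a primary amide (-C(=O)NH2) but the carbonyl is bonded to N, not to an -OH oxygen.
So the answer is (A).

A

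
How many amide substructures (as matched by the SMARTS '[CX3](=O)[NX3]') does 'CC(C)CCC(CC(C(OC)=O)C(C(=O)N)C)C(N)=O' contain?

[CX3](=O)[NX3] is the SMARTS for an amide: a carbonyl carbon bonded to a trivalent nitrogen.
The molecule carries 2 separate instances of a primary amide (-C(=O)NH2) meeting every constraint; each maps to a distinct set of atoms, giving 2 matches.

2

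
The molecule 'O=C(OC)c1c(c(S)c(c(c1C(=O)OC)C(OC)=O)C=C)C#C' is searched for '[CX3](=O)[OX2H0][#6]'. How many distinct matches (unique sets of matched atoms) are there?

[CX3](=O)[OX2H0][#6] is the SMARTS for an ester: a carbonyl carbon bonded to an oxygen that is itself bonded to carbon (no H on that O).
The molecule carries 3 separate instances of a methyl-ester group (-C(=O)OCH3) meeting every constraint; each maps to a distinct set of atoms, giving 3 matches.

3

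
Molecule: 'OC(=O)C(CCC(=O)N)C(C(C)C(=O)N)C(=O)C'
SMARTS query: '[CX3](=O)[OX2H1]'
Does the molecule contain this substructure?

Yes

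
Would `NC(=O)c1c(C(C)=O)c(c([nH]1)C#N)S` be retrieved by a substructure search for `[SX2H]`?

The pattern [SX2H] describes an aliphatic sulfur with two connections, one being H — a thiol.
The molecule carries a thiol (-SH), whose atoms satisfy every constraint of the query, so the pattern matches.

Yes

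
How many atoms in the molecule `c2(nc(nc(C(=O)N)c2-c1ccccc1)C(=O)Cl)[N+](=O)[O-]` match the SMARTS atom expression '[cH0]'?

The query [cH0] means: aromatic carbon with no attached hydrogen (substituted or ring-fusion).
Check the 21 heavy atoms by environment: 2× n (aromatic, H0) → no; 5× c (aromatic, H0) → match; 2× C (H0) → no; 3× O (H0) → no; 1× N (H2) → no; 1× Cl (H0) → no; 5× c (aromatic, H1) → no; 1× N (charge +1, H0) → no; 1× O (charge -1, H0) → no.
That gives 5 matching atoms.

5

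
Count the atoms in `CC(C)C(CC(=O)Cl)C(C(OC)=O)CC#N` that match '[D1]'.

The query [D1] means: atom with exactly one heavy-atom neighbour (degree 1).
Check the 16 heavy atoms by environment: 3× C (D2) → no; 5× C (D3) → no; 1× N (D1) → match; 3× C (D1) → match; 2× O (D1) → match; 1× O (D2) → no; 1× Cl (D1) → match.
Summing the matching environments: 1 + 3 + 2 + 1 = 7 matching atoms.

7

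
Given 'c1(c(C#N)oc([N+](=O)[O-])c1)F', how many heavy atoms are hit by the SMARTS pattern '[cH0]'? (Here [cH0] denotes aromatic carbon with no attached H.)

3

The query [cH0] means: aromatic carbon with no attached hydrogen (substituted or ring-fusion).
Check the 11 heavy atoms by environment: 1× o (aromatic, H0) → no; 3× c (aromatic, H0) → match; 1× c (aromatic, H1) → no; 1× C (H0) → no; 1× N (H0) → no; 1× N (charge +1, H0) → no; 1× O (charge -1, H0) → no; 1× O (H0) → no; 1× F (H0) → no.
That gives 3 matching atoms.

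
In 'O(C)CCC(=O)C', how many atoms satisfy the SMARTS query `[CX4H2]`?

2

The query [CX4H2] means: sp3 carbon (X4) with exactly two hydrogens.
Check the 7 heavy atoms by environment: 2× C (H2, X4) → match; 1× C (H0, X3) → no; 1× O (H0, X1) → no; 2× C (H3, X4) → no; 1× O (H0, X2) → no.
That gives 2 matching atoms.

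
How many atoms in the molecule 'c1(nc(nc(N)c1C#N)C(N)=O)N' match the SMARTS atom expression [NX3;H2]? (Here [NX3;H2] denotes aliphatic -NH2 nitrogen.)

3

The query [NX3;H2] means: aliphatic N with 3 total connections, two of them H — an -NH2 nitrogen (amine or amide).
Check the 13 heavy atoms by environment: 2× n (aromatic, H0, X2) → no; 4× c (aromatic, H0, X3) → no; 1× C (H0, X2) → no; 1× N (H0, X1) → no; 3× N (H2, X3) → match; 1× C (H0, X3) → no; 1× O (H0, X1) → no.
That gives 3 matching atoms.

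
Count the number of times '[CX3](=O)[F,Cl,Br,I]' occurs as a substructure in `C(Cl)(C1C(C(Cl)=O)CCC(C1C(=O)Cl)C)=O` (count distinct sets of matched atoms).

3

[CX3](=O)[F,Cl,Br,I] is the SMARTS for an acyl halide: a carbonyl carbon bonded to a halogen.
The molecule carries 3 separate instances of an acyl chloride (-C(=O)Cl) meeting every constraint; each maps to a distinct set of atoms, giving 3 matches.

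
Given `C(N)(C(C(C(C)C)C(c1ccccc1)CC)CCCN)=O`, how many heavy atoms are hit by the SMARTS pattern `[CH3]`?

3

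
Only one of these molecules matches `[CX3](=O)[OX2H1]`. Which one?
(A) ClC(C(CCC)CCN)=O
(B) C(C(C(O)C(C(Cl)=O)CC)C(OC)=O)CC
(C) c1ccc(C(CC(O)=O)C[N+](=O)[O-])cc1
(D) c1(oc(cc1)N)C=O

C

[CX3](=O)[OX2H1] describes an sp2 carbon double-bonded to O and single-bonded to an -OH oxygen (a carboxylic acid).
(A) has an acyl chloride (-C(=O)Cl) but the carbonyl is bonded to Cl, not to an -OH oxygen.
(B) has an acyl chloride (-C(=O)Cl) but the carbonyl is bonded to Cl, not to an -OH oxygen.
(C) contains a carboxylic acid group (-C(=O)OH), which satisfies every atom and bond constraint.
(D) has an aldehyde (-CHO) but there is no singly-bonded oxygen on the carbonyl carbon.
So the answer is (C).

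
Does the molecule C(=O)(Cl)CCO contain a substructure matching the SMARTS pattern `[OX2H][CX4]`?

Yes

The pattern [OX2H][CX4] describes a hydroxyl oxygen bound to an sp3 (X4) carbon — an aliphatic alcohol.
The molecule carries a hydroxyl group (-OH), whose atoms satisfy every constraint of the query, so the pattern matches.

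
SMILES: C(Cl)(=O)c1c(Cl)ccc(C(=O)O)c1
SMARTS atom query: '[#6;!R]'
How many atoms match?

Check the 13 heavy atoms by environment: 6× c (aromatic, in 6-ring) → no; 2× C (acyclic) → match; 3× O (acyclic) → no; 2× Cl (acyclic) → no.
That gives 2 matching atoms.

2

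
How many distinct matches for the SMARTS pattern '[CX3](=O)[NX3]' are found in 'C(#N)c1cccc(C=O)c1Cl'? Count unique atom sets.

[CX3](=O)[NX3] is the SMARTS for an amide: a carbonyl carbon bonded to a trivalent nitrogen.
The molecule has a nitrile (-C#N), but the nitrile N is NX1 (triple-bonded), not NX3; nothing else fits, so there are 0 matches.

0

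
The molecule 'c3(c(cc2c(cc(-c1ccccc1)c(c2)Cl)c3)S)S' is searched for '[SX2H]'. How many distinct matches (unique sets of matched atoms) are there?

2

[SX2H] is the SMARTS for a thiol: an aliphatic sulfur with two connections, one being H.
The molecule carries 2 separate instances of a thiol (-SH) meeting every constraint; each maps to a distinct set of atoms, giving 2 matches.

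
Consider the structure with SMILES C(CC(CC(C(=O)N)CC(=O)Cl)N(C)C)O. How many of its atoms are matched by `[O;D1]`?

3

The query [O;D1] means: aliphatic oxygen bonded to exactly one heavy atom.
Check the 16 heavy atoms by environment: 4× C (D2) → no; 4× C (D3) → no; 1× N (D3) → no; 2× C (D1) → no; 3× O (D1) → match; 1× Cl (D1) → no; 1× N (D1) → no.
That gives 3 matching atoms.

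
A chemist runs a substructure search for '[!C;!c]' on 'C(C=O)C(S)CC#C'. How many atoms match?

2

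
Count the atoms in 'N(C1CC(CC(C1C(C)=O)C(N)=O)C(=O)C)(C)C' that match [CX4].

10

The query [CX4] means: C with X4: aliphatic carbon with exactly 4 total connections (bonds + H).
Check the 18 heavy atoms by environment: 10× C (X4) → match; 3× C (X3) → no; 3× O (X1) → no; 2× N (X3) → no.
That gives 10 matching atoms.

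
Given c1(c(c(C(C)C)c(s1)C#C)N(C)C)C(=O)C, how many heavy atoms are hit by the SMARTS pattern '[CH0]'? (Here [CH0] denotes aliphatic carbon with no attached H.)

2

The query [CH0] means: aliphatic carbon with no attached hydrogen.
Check the 16 heavy atoms by environment: 1× s (aromatic, H0) → no; 4× c (aromatic, H0) → no; 1× N (H0) → no; 5× C (H3) → no; 2× C (H0) → match; 1× O (H0) → no; 2× C (H1) → no.
That gives 2 matching atoms.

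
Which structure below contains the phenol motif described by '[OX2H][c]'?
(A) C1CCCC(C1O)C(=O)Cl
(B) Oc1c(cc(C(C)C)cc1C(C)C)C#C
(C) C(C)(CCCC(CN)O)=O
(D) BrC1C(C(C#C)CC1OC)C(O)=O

[OX2H][c] describes a hydroxyl oxygen attached to an aromatic carbon (a phenol).
(A) has a hydroxyl group (-OH) but the -OH is on an aliphatic carbon, not an aromatic c.
(B) contains a hydroxyl group (-OH), which satisfies every atom and bond constraint.
(C) has a hydroxyl group (-OH) but the -OH is on an aliphatic carbon, not an aromatic c.
(D) has a methoxy ether (-OCH3) but the oxygen has H0, not H1.
So the answer is (B).

B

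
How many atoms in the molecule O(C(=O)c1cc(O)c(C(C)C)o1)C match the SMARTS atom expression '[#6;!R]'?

5

The query [#6;!R] means: carbon not in any ring.
Check the 13 heavy atoms by environment: 1× o (aromatic, in 5-ring) → no; 4× c (aromatic, in 5-ring) → no; 3× O (acyclic) → no; 5× C (acyclic) → match.
That gives 5 matching atoms.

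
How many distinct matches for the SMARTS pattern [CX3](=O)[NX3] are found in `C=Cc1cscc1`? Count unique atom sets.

0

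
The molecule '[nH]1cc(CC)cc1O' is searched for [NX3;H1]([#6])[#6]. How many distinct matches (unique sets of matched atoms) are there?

[NX3;H1]([#6])[#6] is the SMARTS for a secondary amine: a trivalent nitrogen with one H, bonded to two carbons.
No fragment in the molecule satisfies every constraint, giving 0 matches.

0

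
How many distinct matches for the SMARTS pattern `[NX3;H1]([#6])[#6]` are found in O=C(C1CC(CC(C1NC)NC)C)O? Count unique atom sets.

2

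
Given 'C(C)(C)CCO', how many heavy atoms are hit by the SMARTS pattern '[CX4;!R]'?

Check the 6 heavy atoms by environment: 5× C (X4, acyclic) → match; 1× O (X2, acyclic) → no.
That gives 5 matching atoms.

5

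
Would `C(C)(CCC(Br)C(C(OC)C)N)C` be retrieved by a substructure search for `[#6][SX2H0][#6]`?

No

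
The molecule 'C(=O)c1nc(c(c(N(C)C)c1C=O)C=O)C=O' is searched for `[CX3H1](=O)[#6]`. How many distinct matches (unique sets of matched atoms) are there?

[CX3H1](=O)[#6] is the SMARTS for an aldehyde: an sp2 carbon with one H, double-bonded to O and single-bonded to carbon.
The molecule carries 4 separate instances of an aldehyde (-CHO) meeting every constraint; each maps to a distinct set of atoms, giving 4 matches.

4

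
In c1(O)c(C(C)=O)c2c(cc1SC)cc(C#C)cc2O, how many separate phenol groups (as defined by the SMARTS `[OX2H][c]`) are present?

2

[OX2H][c] is the SMARTS for a phenol: a hydroxyl oxygen attached to an aromatic carbon.
The molecule carries 2 separate instances of a hydroxyl group (-OH) meeting every constraint; each maps to a distinct set of atoms, giving 2 matches.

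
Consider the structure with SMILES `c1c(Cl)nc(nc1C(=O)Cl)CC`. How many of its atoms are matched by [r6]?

The query [r6] means: r6 matches atoms in a six-membered ring.
Check the 12 heavy atoms by environment: 2× n (aromatic, in 6-ring) → match; 4× c (aromatic, in 6-ring) → match; 3× C (acyclic) → no; 2× Cl (acyclic) → no; 1× O (acyclic) → no.
Summing the matching environments: 2 + 4 = 6 matching atoms.

6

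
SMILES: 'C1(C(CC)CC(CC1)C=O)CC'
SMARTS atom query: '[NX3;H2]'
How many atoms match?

The query [NX3;H2] means: aliphatic N with 3 total connections, two of them H — an -NH2 nitrogen (amine or amide).
Check the 12 heavy atoms by environment: 5× C (H2, X4) → no; 3× C (H1, X4) → no; 2× C (H3, X4) → no; 1× C (H1, X3) → no; 1× O (H0, X1) → no.
No environment satisfies the query, so 0 matching atoms.

0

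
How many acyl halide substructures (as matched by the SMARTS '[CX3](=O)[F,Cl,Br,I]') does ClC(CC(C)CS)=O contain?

1

[CX3](=O)[F,Cl,Br,I] is the SMARTS for an acyl halide: a carbonyl carbon bonded to a halogen.
Exactly one fragment in the molecule meets all constraints, giving 1 match.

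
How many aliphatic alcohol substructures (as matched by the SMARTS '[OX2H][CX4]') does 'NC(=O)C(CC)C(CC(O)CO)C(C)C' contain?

2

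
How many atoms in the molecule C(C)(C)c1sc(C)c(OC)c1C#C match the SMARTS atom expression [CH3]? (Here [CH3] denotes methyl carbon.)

The query [CH3] means: aliphatic carbon with exactly three hydrogens.
Check the 13 heavy atoms by environment: 1× s (aromatic, H0) → no; 4× c (aromatic, H0) → no; 1× O (H0) → no; 4× C (H3) → match; 2× C (H1) → no; 1× C (H0) → no.
That gives 4 matching atoms.

4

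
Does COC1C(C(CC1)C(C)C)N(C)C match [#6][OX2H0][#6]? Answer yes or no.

Yes

The pattern [#6][OX2H0][#6] describes an aliphatic oxygen bridging two carbons with no H on the oxygen — an ether.
The molecule carries a methoxy ether (-OCH3), whose atoms satisfy every constraint of the query, so the pattern matches.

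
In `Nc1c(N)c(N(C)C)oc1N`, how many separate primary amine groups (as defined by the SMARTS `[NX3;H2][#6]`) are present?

3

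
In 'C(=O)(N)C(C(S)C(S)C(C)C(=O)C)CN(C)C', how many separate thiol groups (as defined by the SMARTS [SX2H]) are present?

2

[SX2H] is the SMARTS for a thiol: an aliphatic sulfur with two connections, one being H.
The molecule carries 2 separate instances of a thiol (-SH) meeting every constraint; each maps to a distinct set of atoms, giving 2 matches.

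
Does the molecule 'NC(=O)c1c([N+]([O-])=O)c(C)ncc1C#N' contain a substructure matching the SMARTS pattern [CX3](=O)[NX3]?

Yes

The pattern [CX3](=O)[NX3] describes a carbonyl carbon bonded to a trivalent nitrogen — an amide.
The molecule carries a primary amide (-C(=O)NH2), whose atoms satisfy every constraint of the query, so the pattern matches.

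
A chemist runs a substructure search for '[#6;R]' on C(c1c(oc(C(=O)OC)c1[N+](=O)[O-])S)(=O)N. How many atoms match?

4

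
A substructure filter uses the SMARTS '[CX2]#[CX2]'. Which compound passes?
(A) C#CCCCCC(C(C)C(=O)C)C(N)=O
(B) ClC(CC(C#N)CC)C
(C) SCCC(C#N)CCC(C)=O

A

[CX2]#[CX2] describes a carbon-carbon triple bond (an alkyne).
(A) contains an ethynyl group (-C#CH), which satisfies every atom and bond constraint.
(B) has a nitrile (-C#N) but the triple bond is C#N, not C#C.
(C) has a nitrile (-C#N) but the triple bond is C#N, not C#C.
So the answer is (A).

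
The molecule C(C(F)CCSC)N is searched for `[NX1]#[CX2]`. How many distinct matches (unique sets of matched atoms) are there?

[NX1]#[CX2] is the SMARTS for a nitrile: a nitrogen triple-bonded to a two-connected carbon.
The molecule has a primary amino group (-NH2), but the nitrogen is NX3 (three connections), not NX1 triple-bonded; nothing else fits, so there are 0 matches.

0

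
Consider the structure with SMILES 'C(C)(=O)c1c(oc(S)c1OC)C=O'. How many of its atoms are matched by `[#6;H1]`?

1

The query [#6;H1] means: any carbon bearing exactly one hydrogen.
Check the 13 heavy atoms by environment: 1× o (aromatic, H0) → no; 4× c (aromatic, H0) → no; 3× O (H0) → no; 2× C (H3) → no; 1× C (H1) → match; 1× C (H0) → no; 1× S (H1) → no.
That gives 1 matching atom.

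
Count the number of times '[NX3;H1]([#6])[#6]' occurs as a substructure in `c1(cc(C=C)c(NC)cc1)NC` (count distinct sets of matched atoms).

[NX3;H1]([#6])[#6] is the SMARTS for a secondary amine: a trivalent nitrogen with one H, bonded to two carbons.
The molecule carries 2 separate instances of an N-methylamino group (-NHCH3) meeting every constraint; each maps to a distinct set of atoms, giving 2 matches.

2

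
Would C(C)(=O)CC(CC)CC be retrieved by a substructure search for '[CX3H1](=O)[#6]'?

No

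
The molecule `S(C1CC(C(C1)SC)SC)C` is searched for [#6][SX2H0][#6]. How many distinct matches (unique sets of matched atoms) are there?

3

[#6][SX2H0][#6] is the SMARTS for a thioether: an aliphatic sulfur bridging two carbons with no H on the sulfur.
The molecule carries 3 separate instances of a methylthio ether (-SCH3) meeting every constraint; each maps to a distinct set of atoms, giving 3 matches.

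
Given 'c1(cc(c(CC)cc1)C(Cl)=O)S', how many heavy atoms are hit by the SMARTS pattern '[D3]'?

The query [D3] means: atom with exactly three heavy-atom neighbours.
Check the 12 heavy atoms by environment: 3× c (aromatic, D3) → match; 3× c (aromatic, D2) → no; 1× C (D3) → match; 1× O (D1) → no; 1× Cl (D1) → no; 1× S (D1) → no; 1× C (D2) → no; 1× C (D1) → no.
Summing the matching environments: 3 + 1 = 4 matching atoms.

4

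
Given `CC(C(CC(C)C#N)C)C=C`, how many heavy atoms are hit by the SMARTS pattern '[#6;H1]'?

4

Check the 11 heavy atoms by environment: 3× C (H3) → no; 4× C (H1) → match; 2× C (H2) → no; 1× C (H0) → no; 1× N (H0) → no.
That gives 4 matching atoms.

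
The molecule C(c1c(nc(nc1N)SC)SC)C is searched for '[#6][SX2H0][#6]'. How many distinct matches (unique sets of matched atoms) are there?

[#6][SX2H0][#6] is the SMARTS for a thioether: an aliphatic sulfur bridging two carbons with no H on the sulfur.
The molecule carries 2 separate instances of a methylthio ether (-SCH3) meeting every constraint; each maps to a distinct set of atoms, giving 2 matches.

2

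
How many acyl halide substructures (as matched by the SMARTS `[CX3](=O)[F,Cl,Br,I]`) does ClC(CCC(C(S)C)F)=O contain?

1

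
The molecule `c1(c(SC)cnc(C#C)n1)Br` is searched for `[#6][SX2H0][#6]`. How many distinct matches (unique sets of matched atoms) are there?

1

[#6][SX2H0][#6] is the SMARTS for a thioether: an aliphatic sulfur bridging two carbons with no H on the sulfur.
Exactly one fragment in the molecule meets all constraints, giving 1 match.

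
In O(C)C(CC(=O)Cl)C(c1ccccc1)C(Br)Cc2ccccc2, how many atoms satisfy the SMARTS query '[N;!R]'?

0

Check the 23 heavy atoms by environment: 7× C (acyclic) → no; 2× O (acyclic) → no; 1× Cl (acyclic) → no; 12× c (aromatic, in 6-ring) → no; 1× Br (acyclic) → no.
No environment satisfies the query, so 0 matching atoms.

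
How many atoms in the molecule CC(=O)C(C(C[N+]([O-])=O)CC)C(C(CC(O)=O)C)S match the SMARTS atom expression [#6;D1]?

The query [#6;D1] means: carbon bonded to exactly one heavy atom.
Check the 19 heavy atoms by environment: 3× C (D2) → no; 6× C (D3) → no; 1× N (charge +1, D3) → no; 1× O (charge -1, D1) → no; 4× O (D1) → no; 3× C (D1) → match; 1× S (D1) → no.
That gives 3 matching atoms.

3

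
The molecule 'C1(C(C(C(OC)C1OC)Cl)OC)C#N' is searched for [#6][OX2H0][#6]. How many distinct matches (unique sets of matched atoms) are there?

3

[#6][OX2H0][#6] is the SMARTS for an ether: an aliphatic oxygen bridging two carbons with no H on the oxygen.
The molecule carries 3 separate instances of a methoxy ether (-OCH3) meeting every constraint; each maps to a distinct set of atoms, giving 3 matches.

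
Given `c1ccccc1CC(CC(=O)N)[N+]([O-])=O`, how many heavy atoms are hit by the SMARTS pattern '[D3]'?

4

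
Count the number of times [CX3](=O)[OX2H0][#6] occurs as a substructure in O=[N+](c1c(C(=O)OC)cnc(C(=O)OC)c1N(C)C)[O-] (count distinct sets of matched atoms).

2

[CX3](=O)[OX2H0][#6] is the SMARTS for an ester: a carbonyl carbon bonded to an oxygen that is itself bonded to carbon (no H on that O).
The molecule carries 2 separate instances of a methyl-ester group (-C(=O)OCH3) meeting every constraint; each maps to a distinct set of atoms, giving 2 matches.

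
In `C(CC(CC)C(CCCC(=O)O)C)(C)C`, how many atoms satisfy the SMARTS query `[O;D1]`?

2

Check the 15 heavy atoms by environment: 5× C (D2) → no; 4× C (D3) → no; 4× C (D1) → no; 2× O (D1) → match.
That gives 2 matching atoms.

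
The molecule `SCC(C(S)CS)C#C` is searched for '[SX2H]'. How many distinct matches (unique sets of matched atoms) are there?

3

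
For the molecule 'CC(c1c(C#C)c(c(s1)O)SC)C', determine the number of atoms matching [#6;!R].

The query [#6;!R] means: carbon not in any ring.
Check the 13 heavy atoms by environment: 1× s (aromatic, in 5-ring) → no; 4× c (aromatic, in 5-ring) → no; 6× C (acyclic) → match; 1× O (acyclic) → no; 1× S (acyclic) → no.
That gives 6 matching atoms.

6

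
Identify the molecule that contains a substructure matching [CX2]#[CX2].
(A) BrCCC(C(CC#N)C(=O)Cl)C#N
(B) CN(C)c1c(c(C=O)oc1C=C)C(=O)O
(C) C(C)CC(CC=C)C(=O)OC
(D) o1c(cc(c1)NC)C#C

D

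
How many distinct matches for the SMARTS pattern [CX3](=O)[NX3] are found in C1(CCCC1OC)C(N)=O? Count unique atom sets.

1

[CX3](=O)[NX3] is the SMARTS for an amide: a carbonyl carbon bonded to a trivalent nitrogen.
Exactly one fragment in the molecule meets all constraints, giving 1 match.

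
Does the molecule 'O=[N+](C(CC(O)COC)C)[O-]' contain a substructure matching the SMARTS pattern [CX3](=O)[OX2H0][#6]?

No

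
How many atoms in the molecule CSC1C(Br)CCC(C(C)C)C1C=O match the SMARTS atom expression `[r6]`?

6

Check the 14 heavy atoms by environment: 6× C (in 6-ring) → match; 1× Br (acyclic) → no; 5× C (acyclic) → no; 1× S (acyclic) → no; 1× O (acyclic) → no.
That gives 6 matching atoms.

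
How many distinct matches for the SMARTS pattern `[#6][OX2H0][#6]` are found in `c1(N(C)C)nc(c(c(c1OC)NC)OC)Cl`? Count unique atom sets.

2

[#6][OX2H0][#6] is the SMARTS for an ether: an aliphatic oxygen bridging two carbons with no H on the oxygen.
The molecule carries 2 separate instances of a methoxy ether (-OCH3) meeting every constraint; each maps to a distinct set of atoms, giving 2 matches.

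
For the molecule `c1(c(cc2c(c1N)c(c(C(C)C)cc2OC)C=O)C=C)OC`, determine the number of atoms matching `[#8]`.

3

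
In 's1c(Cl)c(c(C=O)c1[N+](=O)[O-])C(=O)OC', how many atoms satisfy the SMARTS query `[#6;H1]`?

1

The query [#6;H1] means: any carbon bearing exactly one hydrogen.
Check the 15 heavy atoms by environment: 1× s (aromatic, H0) → no; 4× c (aromatic, H0) → no; 1× N (charge +1, H0) → no; 1× O (charge -1, H0) → no; 4× O (H0) → no; 1× C (H1) → match; 1× Cl (H0) → no; 1× C (H0) → no; 1× C (H3) → no.
That gives 1 matching atom.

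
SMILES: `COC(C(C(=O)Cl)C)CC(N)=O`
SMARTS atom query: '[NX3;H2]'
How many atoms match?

1

The query [NX3;H2] means: aliphatic N with 3 total connections, two of them H — an -NH2 nitrogen (amine or amide).
Check the 12 heavy atoms by environment: 1× C (H2, X4) → no; 2× C (H1, X4) → no; 2× C (H3, X4) → no; 1× O (H0, X2) → no; 2× C (H0, X3) → no; 2× O (H0, X1) → no; 1× Cl (H0, X1) → no; 1× N (H2, X3) → match.
That gives 1 matching atom.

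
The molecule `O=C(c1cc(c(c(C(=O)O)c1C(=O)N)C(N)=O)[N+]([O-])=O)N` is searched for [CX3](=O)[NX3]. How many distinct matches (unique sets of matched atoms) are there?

[CX3](=O)[NX3] is the SMARTS for an amide: a carbonyl carbon bonded to a trivalent nitrogen.
The molecule carries 3 separate instances of a primary amide (-C(=O)NH2) meeting every constraint; each maps to a distinct set of atoms, giving 3 matches.

3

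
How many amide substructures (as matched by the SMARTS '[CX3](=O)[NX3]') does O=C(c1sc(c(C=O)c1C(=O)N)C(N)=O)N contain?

3

[CX3](=O)[NX3] is the SMARTS for an amide: a carbonyl carbon bonded to a trivalent nitrogen.
The molecule carries 3 separate instances of a primary amide (-C(=O)NH2) meeting every constraint; each maps to a distinct set of atoms, giving 3 matches.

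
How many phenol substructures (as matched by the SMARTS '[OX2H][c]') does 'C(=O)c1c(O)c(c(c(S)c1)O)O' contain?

[OX2H][c] is the SMARTS for a phenol: a hydroxyl oxygen attached to an aromatic carbon.
The molecule carries 3 separate instances of a hydroxyl group (-OH) meeting every constraint; each maps to a distinct set of atoms, giving 3 matches.

3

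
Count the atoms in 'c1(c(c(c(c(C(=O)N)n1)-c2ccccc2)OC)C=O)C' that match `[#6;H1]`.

The query [#6;H1] means: any carbon bearing exactly one hydrogen.
Check the 20 heavy atoms by environment: 1× n (aromatic, H0) → no; 6× c (aromatic, H0) → no; 2× C (H3) → no; 1× C (H1) → match; 3× O (H0) → no; 5× c (aromatic, H1) → match; 1× C (H0) → no; 1× N (H2) → no.
Summing the matching environments: 1 + 5 = 6 matching atoms.

6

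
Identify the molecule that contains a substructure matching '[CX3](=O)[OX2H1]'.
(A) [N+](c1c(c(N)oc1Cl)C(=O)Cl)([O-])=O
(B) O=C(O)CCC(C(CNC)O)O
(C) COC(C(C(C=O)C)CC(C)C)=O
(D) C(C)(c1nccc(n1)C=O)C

B

[CX3](=O)[OX2H1] describes an sp2 carbon double-bonded to O and single-bonded to an -OH oxygen (a carboxylic acid).
(A) has an acyl chloride (-C(=O)Cl) but the carbonyl is bonded to Cl, not to an -OH oxygen.
(B) contains a carboxylic acid group (-C(=O)OH), which satisfies every atom and bond constraint.
(C) has a methyl-ester group (-C(=O)OCH3) but the singly-bonded O has no H (OX2H0, not OX2H1).
(D) has an aldehyde (-CHO) but there is no singly-bonded oxygen on the carbonyl carbon.
So the answer is (B).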